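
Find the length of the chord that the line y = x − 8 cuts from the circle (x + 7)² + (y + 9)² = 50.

8√2

Substitute y = x − 8:
2x² + 16x = 0  ⟹  x² + 8x = 0
x = 0 or x = −8, giving (0, −8) and (−8, −16).
|(0, −8) − (−8, −16)| = √((8)² + (8)²) = 8√2.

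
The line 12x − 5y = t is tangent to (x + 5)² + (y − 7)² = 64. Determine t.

Tangency holds when the distance from the centre (−5, 7) to the line equals the radius 8:
|12·(−5) − 5·7 − t| / √169 = 8
|t − (−95)| = 8·13, so t = 9 or t = −199.

t = −199 or t = 9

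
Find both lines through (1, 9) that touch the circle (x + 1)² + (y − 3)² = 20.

2x + y = 11 and x − 2y = −17

A line y − (9) = m(x − (1)) is tangent when its distance from (−1, 3) is 2√5:
(−2m − (−6))² = 20(m² + 1)
2m² + 3m − 2 = 0, so m = −2 or m = 1/2.
Through (1, 9) these give 2x + y = 11 and x − 2y = −17.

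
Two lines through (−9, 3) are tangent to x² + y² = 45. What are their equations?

x − 2y = −15 and 2x + y = −15

Let a tangent through (−9, 3) have slope m. Its distance from (0, 0) must equal 3√5:
(9m − (−3))² = 45(m² + 1)
2m² + 3m − 2 = 0, so m = 1/2 or m = −2.
With m = 1/2: x − 2y = −15. With m = −2: 2x + y = −15.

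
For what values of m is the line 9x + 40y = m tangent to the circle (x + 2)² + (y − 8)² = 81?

Tangency holds when the distance from the centre (−2, 8) to the line equals the radius 9:
|9·(−2) + 40·8 − m| / √1681 = 9
|m − (302)| = 9·41, so m = 671 or m = −67.

m = −67 or m = 671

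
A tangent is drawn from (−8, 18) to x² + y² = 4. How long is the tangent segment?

8√6

With centre O = (0, 0), |OP|² = 388 and r² = 4.
The tangent meets the radius at right angles, so tangent² = |PO|² − r² = 388 − 4 = 384.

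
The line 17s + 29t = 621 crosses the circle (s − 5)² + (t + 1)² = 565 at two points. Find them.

Express t = (621 − 17s)/29 and substitute into the circle:
1130s² − 30510s − 31640 = 0  ⟹  s² − 27s − 28 = 0
s = 28 or s = −1, giving (28, 5) and (−1, 22).

(−1, 22) and (28, 5)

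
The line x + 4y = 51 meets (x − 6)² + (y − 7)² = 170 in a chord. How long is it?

Centre (6, 7), r² = 170. Perpendicular distance d from centre to line = |−17| / √17 = 17/√17.
Half the chord is √(r² − d²) = √(153), so the full chord is 6√17.

6√17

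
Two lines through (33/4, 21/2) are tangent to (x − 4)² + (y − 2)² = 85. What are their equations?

A line y − (21/2) = m(x − (33/4)) is tangent when its distance from (4, 2) is √85:
[m·(−17/4) − (−17/2)]² = 85(m² + 1)
63m² + 68m + 12 = 0, so m = −2/9 or m = −6/7.
With m = −2/9: 2x + 9y = 111. With m = −6/7: 6x + 7y = 123.

2x + 9y = 111 and 6x + 7y = 123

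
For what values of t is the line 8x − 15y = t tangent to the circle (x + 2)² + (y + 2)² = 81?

The line touches the circle iff its distance from (−2, −2) is 9:
|8·(−2) − 15·(−2) − t| / √289 = 9
|t − (14)| = 9·17, so t = 167 or t = −139.

t = −139 or t = 167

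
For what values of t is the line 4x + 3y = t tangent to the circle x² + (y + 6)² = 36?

The line touches the circle iff its distance from (0, −6) is 6:
|4·0 + 3·(−6) − t| / √25 = 6
|t − (−18)| = 6·5, so t = 12 or t = −48.

t = −48 or t = 12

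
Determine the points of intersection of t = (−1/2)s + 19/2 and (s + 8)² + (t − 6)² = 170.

(−15, 17) and (5, 7)

Substitute t = (19 − s)/2:
5s² + 50s − 375 = 0  ⟹  s² + 10s − 75 = 0
s = 5 or s = −15, giving (5, 7) and (−15, 17).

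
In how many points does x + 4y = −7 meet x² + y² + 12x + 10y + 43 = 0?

0

d² = (1·(−6) + 4·(−5) − (−7))²/17 = 361/17; r² = 18.
Since d² > r², the line lies outside the circle.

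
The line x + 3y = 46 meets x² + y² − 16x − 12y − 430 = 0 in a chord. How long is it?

From the line, y = (46 − x)/3. Substituting:
10x² − 200x − 3410 = 0  ⟹  x² − 20x − 341 = 0
x = 31 or x = −11, giving (31, 5) and (−11, 19).
Chord length = distance between (31, 5) and (−11, 19) = √1960 = 14√10.

14√10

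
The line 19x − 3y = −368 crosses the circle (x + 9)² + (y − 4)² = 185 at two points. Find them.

From the line, y = (368 + 19x)/3. Substituting:
370x² + 13690x + 125800 = 0  ⟹  x² + 37x + 340 = 0
x = −17 or x = −20, giving (−17, 15) and (−20, −4).

(−20, −4) and (−17, 15)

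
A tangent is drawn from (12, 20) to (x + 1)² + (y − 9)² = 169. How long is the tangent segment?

With centre O = (−1, 9), |OP|² = 290 and r² = 169.
Power of the point: PT² = |PO|² − r² = 121, so PT = 11.

11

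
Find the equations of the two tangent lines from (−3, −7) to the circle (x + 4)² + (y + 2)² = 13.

A line y − (−7) = m(x − (−3)) is tangent when its distance from (−4, −2) is √13:
(−1m − (5))² = 13(m² + 1)
6m² − 5m − 6 = 0, so m = 3/2 or m = −2/3.
With m = 3/2: 3x − 2y = 5. With m = −2/3: 2x + 3y = −27.

3x − 2y = 5 and 2x + 3y = −27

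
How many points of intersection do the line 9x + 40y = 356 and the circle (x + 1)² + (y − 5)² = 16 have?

0

d² = (9·(−1) + 40·5 − (356))²/1681 = 27225/1681; r² = 16.
Since d² > r², the line lies outside the circle.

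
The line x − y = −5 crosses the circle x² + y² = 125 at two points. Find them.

Substitute y = x + 5:
2x² + 10x − 100 = 0  ⟹  x² + 5x − 50 = 0
x = 5 or x = −10, giving (5, 10) and (−10, −5).

(−10, −5) and (5, 10)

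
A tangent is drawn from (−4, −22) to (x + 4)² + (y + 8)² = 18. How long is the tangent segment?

Centre (−4, −8), r² = 18. |PO|² = (0)² + (−14)² = 196.
By the tangent–radius right angle, tangent length = √(|PO|² − r²) = √178.

√178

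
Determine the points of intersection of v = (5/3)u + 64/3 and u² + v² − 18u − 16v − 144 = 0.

From the line, v = (64 + 5u)/3. Substituting:
34u² + 238u − 272 = 0  ⟹  u² + 7u − 8 = 0
u = 1 or u = −8, giving (1, 23) and (−8, 8).

(−8, 8) and (1, 23)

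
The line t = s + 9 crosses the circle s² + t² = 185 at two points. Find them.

(−13, −4) and (4, 13)

Substitute t = s + 9:
2s² + 18s − 104 = 0  ⟹  s² + 9s − 52 = 0
s = 4 or s = −13, giving (4, 13) and (−13, −4).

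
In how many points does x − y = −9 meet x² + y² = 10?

Substituting the line into the circle gives 2x² + 18x + 71 = 0.
Δ = 324 − 568 = −244.
No real roots: the line does not meet the circle.

0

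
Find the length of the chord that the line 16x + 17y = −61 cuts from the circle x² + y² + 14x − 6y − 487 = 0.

2√545

From the line, y = (−61 − 16x)/17. Substituting:
545x² + 7630x − 130800 = 0  ⟹  x² + 14x − 240 = 0
x = 10 or x = −24, giving (10, −13) and (−24, 19).
|(10, −13) − (−24, 19)| = √((34)² + (−32)²) = 2√545.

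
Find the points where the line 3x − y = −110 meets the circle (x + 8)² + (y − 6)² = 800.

(−36, 2) and (−28, 26)

Substitute y = 3x + 110:
10x² + 640x + 10080 = 0  ⟹  x² + 64x + 1008 = 0
x = −28 or x = −36, giving (−28, 26) and (−36, 2).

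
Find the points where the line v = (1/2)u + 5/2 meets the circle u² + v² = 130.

(−11, −3) and (9, 7)

From the line, v = (5 + u)/2. Substituting:
5u² + 10u − 495 = 0  ⟹  u² + 2u − 99 = 0
u = 9 or u = −11, giving (9, 7) and (−11, −3).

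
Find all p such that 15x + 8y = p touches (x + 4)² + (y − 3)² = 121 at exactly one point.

The line touches the circle iff its distance from (−4, 3) is 11:
|15·(−4) + 8·3 − p| / √289 = 11
|p − (−36)| = 11·17, so p = 151 or p = −223.

p = −223 or p = 151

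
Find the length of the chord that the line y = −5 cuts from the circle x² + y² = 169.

24

Express y = −5 and substitute into the circle:
x² − 144 = 0
x = 12 or x = −12, giving (12, −5) and (−12, −5).
|(12, −5) − (−12, −5)| = √((24)² + (0)²) = 24.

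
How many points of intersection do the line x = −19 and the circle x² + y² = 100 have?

0

Substituting the line into the circle gives y² + 261 = 0.
Discriminant = (0)² − 4·1·(261) = −1044 < 0.
No real roots: the line does not meet the circle.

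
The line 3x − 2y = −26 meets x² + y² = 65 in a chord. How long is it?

The distance from (0, 0) to the line is 26/√13, and r² = 65.
Chord = 2√(r² − d²) = 2·√(13) = 2√13.

2√13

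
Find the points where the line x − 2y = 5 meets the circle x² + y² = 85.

Express y = (−5 + x)/2 and substitute into the circle:
5x² − 10x − 315 = 0  ⟹  x² − 2x − 63 = 0
x = 9 or x = −7, giving (9, 2) and (−7, −6).

(−7, −6) and (9, 2)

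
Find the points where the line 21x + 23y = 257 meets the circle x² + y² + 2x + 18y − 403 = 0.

Substitute y = (257 − 21x)/23:
970x² − 18430x − 40740 = 0  ⟹  x² − 19x − 42 = 0
x = 21 or x = −2, giving (21, −8) and (−2, 13).

(−2, 13) and (21, −8)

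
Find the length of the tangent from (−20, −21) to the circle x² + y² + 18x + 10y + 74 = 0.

With centre O = (−9, −5), |OP|² = 377 and r² = 32.
Power of the point: PT² = |PO|² − r² = 345, so PT = √345.

√345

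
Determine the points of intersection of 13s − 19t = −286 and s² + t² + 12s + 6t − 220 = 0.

From the line, t = (286 + 13s)/19. Substituting:
530s² + 13250s + 34980 = 0  ⟹  s² + 25s + 66 = 0
s = −3 or s = −22, giving (−3, 13) and (−22, 0).

(−22, 0) and (−3, 13)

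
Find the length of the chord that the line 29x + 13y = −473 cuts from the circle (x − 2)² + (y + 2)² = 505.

√1010

From the line, y = (−473 − 29x)/13. Substituting:
1010x² + 25250x + 115140 = 0  ⟹  x² + 25x + 114 = 0
x = −6 or x = −19, giving (−6, −23) and (−19, 6).
Chord length = distance between (−6, −23) and (−19, 6) = √1010 = √1010.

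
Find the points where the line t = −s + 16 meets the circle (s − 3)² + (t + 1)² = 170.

(4, 12) and (16, 0)

Express t = −s + 16 and substitute into the circle:
2s² − 40s + 128 = 0  ⟹  s² − 20s + 64 = 0
s = 16 or s = 4, giving (16, 0) and (4, 12).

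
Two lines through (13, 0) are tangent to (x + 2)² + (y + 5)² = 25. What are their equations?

A line y − (0) = m(x − (13)) is tangent when its distance from (−2, −5) is 5:
[m·(−15) − (−5)]² = 25(m² + 1)
4m² − 3m = 0, so m = 3/4 or m = 0.
Through (13, 0) these give 3x − 4y = 39 and y = 0.

3x − 4y = 39 and y = 0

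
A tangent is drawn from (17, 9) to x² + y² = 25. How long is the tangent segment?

With centre O = (0, 0), |OP|² = 370 and r² = 25.
Power of the point: PT² = |PO|² − r² = 345, so PT = √345.

√345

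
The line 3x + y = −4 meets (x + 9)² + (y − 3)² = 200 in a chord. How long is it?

8√10

Centre (−9, 3), r² = 200. Perpendicular distance d from centre to line = |−20| / √10 = 20/√10.
Half the chord is √(r² − d²) = √(160), so the full chord is 8√10.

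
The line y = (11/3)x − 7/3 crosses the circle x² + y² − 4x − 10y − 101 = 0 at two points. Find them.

Express y = (−7 + 11x)/3 and substitute into the circle:
130x² − 520x − 650 = 0  ⟹  x² − 4x − 5 = 0
x = 5 or x = −1, giving (5, 16) and (−1, −6).

(−1, −6) and (5, 16)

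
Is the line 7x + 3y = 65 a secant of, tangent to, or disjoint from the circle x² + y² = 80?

secant

Centre (0, 0), r² = 80. Distance² from centre to line = (−65)²/58 = 4225/58.
Since d² < r², the line cuts the circle twice.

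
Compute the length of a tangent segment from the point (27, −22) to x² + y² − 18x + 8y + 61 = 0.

6√17

With centre O = (9, −4), |OP|² = 648 and r² = 36.
By the tangent–radius right angle, tangent length = √(|PO|² − r²) = √612 = 6√17.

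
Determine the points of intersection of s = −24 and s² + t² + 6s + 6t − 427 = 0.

The line gives s = −24. Substituting into the circle:
t² + 6t + 5 = 0
t = −1 or t = −5, giving (−24, −1) and (−24, −5).

(−24, −5) and (−24, −1)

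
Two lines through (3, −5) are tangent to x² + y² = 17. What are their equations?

Let a tangent through (3, −5) have slope m. Its distance from (0, 0) must equal √17:
[m·(−3) − (5)]² = 17(m² + 1)
4m² − 15m − 4 = 0, so m = 4 or m = −1/4.
Through (3, −5) these give 4x − y = 17 and x + 4y = −17.

4x − y = 17 and x + 4y = −17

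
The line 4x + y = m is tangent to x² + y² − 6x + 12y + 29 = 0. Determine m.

Tangency holds when the distance from the centre (3, −6) to the line equals the radius 4:
|4·3 + 1·(−6) − m| / √17 = 4
|m − (6)| = 4√17.

m = 6 ± 4√17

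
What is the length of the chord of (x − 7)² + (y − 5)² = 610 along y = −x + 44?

14√2

Substitute y = −x + 44:
2x² − 92x + 960 = 0  ⟹  x² − 46x + 480 = 0
x = 30 or x = 16, giving (30, 14) and (16, 28).
Chord length = distance between (30, 14) and (16, 28) = √392 = 14√2.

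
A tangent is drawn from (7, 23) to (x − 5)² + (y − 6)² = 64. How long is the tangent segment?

With centre O = (5, 6), |OP|² = 293 and r² = 64.
The tangent meets the radius at right angles, so tangent² = |PO|² − r² = 293 − 64 = 229.

√229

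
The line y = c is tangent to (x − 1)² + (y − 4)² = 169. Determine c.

The line touches the circle iff its distance from (1, 4) is 13:
|0·1 + 1·4 − c| / √1 = 13
|c − (4)| = 13, so c = 17 or c = −9.

c = −9 or c = 17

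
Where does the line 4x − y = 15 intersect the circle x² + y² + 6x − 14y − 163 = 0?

Substitute y = 4x − 15:
17x² − 170x + 272 = 0  ⟹  x² − 10x + 16 = 0
x = 8 or x = 2, giving (8, 17) and (2, −7).

(2, −7) and (8, 17)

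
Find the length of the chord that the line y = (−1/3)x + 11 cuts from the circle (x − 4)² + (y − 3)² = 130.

6√10

The distance from (4, 3) to the line is 20/√10, and r² = 130.
Half the chord is √(r² − d²) = √(90), so the full chord is 6√10.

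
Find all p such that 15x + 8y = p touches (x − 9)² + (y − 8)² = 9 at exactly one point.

The line touches the circle iff its distance from (9, 8) is 3:
|15·9 + 8·8 − p| / √289 = 3
|p − (199)| = 3·17, so p = 250 or p = 148.

p = 148 or p = 250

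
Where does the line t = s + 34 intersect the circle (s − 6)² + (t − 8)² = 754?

From the line, t = s + 34. Substituting:
2s² + 40s − 42 = 0  ⟹  s² + 20s − 21 = 0
s = 1 or s = −21, giving (1, 35) and (−21, 13).

(−21, 13) and (1, 35)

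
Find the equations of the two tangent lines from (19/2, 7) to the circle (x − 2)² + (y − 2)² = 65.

8x + y = 83 and 4x + 7y = 87

A line y − (7) = m(x − (19/2)) is tangent when its distance from (2, 2) is √65:
(−15/2m − (−5))² = 65(m² + 1)
7m² + 60m + 32 = 0, so m = −8 or m = −4/7.
Through (19/2, 7) these give 8x + y = 83 and 4x + 7y = 87.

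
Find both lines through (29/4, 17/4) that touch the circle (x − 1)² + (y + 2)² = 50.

Let a tangent through (29/4, 17/4) have slope m. Its distance from (1, −2) must equal 5√2:
[m·(−25/4) − (−25/4)]² = 50(m² + 1)
7m² + 50m + 7 = 0, so m = −1/7 or m = −7.
Through (29/4, 17/4) these give x + 7y = 37 and 7x + y = 55.

x + 7y = 37 and 7x + y = 55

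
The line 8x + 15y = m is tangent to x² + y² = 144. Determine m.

m = −204 or m = 204

For a tangent, require d(centre, line) = r = 12.
|8·0 + 15·0 − m| / √289 = 12
|m| = 12·17, so m = 204 or m = −204.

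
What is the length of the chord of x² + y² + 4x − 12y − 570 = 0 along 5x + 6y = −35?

6√61

Substitute y = (−35 − 5x)/6:
61x² + 854x − 16775 = 0  ⟹  x² + 14x − 275 = 0
x = 11 or x = −25, giving (11, −15) and (−25, 15).
Chord length = distance between (11, −15) and (−25, 15) = √2196 = 6√61.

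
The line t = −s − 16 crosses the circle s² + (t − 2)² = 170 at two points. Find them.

Express t = −s − 16 and substitute into the circle:
2s² + 36s + 154 = 0  ⟹  s² + 18s + 77 = 0
s = −7 or s = −11, giving (−7, −9) and (−11, −5).

(−11, −5) and (−7, −9)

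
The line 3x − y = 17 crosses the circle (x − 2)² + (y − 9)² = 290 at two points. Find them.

From the line, y = 3x − 17. Substituting:
10x² − 160x + 390 = 0  ⟹  x² − 16x + 39 = 0
x = 13 or x = 3, giving (13, 22) and (3, −8).

(3, −8) and (13, 22)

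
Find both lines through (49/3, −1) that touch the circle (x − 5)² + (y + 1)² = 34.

3x − 5y = 54 and 3x + 5y = 44

A line y − (−1) = m(x − (49/3)) is tangent when its distance from (5, −1) is √34:
[m·(−34/3) − (0)]² = 34(m² + 1)
25m² − 9 = 0, so m = 3/5 or m = −3/5.
With m = 3/5: 3x − 5y = 54. With m = −3/5: 3x + 5y = 44.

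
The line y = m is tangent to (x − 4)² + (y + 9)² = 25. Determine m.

m = −14 or m = −4

For a tangent, require d(centre, line) = r = 5.
|0·4 + 1·(−9) − m| / √1 = 5
|m − (−9)| = 5, so m = −4 or m = −14.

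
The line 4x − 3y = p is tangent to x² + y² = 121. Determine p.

p = −55 or p = 55

The line touches the circle iff its distance from (0, 0) is 11:
|4·0 − 3·0 − p| / √25 = 11
|p| = 11·5, so p = 55 or p = −55.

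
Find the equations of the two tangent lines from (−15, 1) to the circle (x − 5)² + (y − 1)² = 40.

x − 3y = −18 and x + 3y = −12

Let a tangent through (−15, 1) have slope m. Its distance from (5, 1) must equal 2√10:
(20m − (0))² = 40(m² + 1)
9m² − 1 = 0, so m = 1/3 or m = −1/3.
Through (−15, 1) these give x − 3y = −18 and x + 3y = −12.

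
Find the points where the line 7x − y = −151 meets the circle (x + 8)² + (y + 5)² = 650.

(−25, −24) and (−19, 18)

From the line, y = 7x + 151. Substituting:
50x² + 2200x + 23750 = 0  ⟹  x² + 44x + 475 = 0
x = −19 or x = −25, giving (−19, 18) and (−25, −24).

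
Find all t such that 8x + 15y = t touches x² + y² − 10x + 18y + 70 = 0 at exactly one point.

For a tangent, require d(centre, line) = r = 6.
|8·5 + 15·(−9) − t| / √289 = 6
|t − (−95)| = 6·17, so t = 7 or t = −197.

t = −197 or t = 7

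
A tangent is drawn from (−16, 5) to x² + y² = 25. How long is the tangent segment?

With centre O = (0, 0), |OP|² = 281 and r² = 25.
By the tangent–radius right angle, tangent length = √(|PO|² − r²) = √256 = 16.

16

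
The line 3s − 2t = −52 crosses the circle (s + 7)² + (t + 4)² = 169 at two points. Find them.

Substitute t = (52 + 3s)/2:
13s² + 416s + 3120 = 0  ⟹  s² + 32s + 240 = 0
s = −12 or s = −20, giving (−12, 8) and (−20, −4).

(−20, −4) and (−12, 8)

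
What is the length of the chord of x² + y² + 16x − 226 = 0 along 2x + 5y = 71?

2√29

The distance from (−8, 0) to the line is 87/√29, and r² = 290.
Half the chord is √(r² − d²) = √(29), so the full chord is 2√29.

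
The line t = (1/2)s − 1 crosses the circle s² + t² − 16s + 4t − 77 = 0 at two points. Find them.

(−4, −3) and (16, 7)

Substitute t = (−2 + s)/2:
5s² − 60s − 320 = 0  ⟹  s² − 12s − 64 = 0
s = 16 or s = −4, giving (16, 7) and (−4, −3).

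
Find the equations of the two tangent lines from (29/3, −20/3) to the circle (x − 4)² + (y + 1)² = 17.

Let a tangent through (29/3, −20/3) have slope m. Its distance from (4, −1) must equal √17:
[m·(−17/3) − (17/3)]² = 17(m² + 1)
4m² + 17m + 4 = 0, so m = −1/4 or m = −4.
Through (29/3, −20/3) these give x + 4y = −17 and 4x + y = 32.

x + 4y = −17 and 4x + y = 32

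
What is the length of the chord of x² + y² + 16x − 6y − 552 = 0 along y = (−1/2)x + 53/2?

The distance from (−8, 3) to the line is 55/√5, and r² = 625.
Half the chord is √(r² − d²) = √(20), so the full chord is 4√5.

4√5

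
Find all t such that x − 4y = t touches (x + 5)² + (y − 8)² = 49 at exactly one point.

t = −37 ± 7√17

Tangency holds when the distance from the centre (−5, 8) to the line equals the radius 7:
|1·(−5) − 4·8 − t| / √17 = 7
|t − (−37)| = 7√17.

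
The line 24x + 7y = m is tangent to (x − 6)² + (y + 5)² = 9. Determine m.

m = 34 or m = 184

Tangency holds when the distance from the centre (6, −5) to the line equals the radius 3:
|24·6 + 7·(−5) − m| / √625 = 3
|m − (109)| = 3·25, so m = 184 or m = 34.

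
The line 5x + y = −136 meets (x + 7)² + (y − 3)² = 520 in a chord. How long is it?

4√26

Centre (−7, 3), r² = 520. Perpendicular distance d from centre to line = |104| / √26 = 104/√26.
Chord = 2√(r² − d²) = 2·√(104) = 4√26.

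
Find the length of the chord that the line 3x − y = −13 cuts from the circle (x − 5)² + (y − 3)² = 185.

7√10

Centre (5, 3), r² = 185. Perpendicular distance d from centre to line = |25| / √10 = 25/√10.
Half the chord is √(r² − d²) = √(245/2), so the full chord is 7√10.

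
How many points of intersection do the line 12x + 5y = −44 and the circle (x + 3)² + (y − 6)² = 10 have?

Substituting the line into the circle gives 169x² + 1926x + 5451 = 0.
Δ = 3709476 − 3684876 = 24600.
Two real roots: the line is a secant.

2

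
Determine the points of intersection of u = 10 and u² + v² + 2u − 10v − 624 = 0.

(10, −18) and (10, 28)

The line gives u = 10. Substituting into the circle:
v² − 10v − 504 = 0
v = 28 or v = −18, giving (10, 28) and (10, −18).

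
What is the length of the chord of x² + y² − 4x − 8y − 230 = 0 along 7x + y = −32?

Substitute y = −7x − 32:
50x² + 500x + 1050 = 0  ⟹  x² + 10x + 21 = 0
x = −3 or x = −7, giving (−3, −11) and (−7, 17).
|(−3, −11) − (−7, 17)| = √((4)² + (−28)²) = 20√2.

20√2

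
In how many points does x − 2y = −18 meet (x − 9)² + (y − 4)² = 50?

0

Centre (9, 4), r² = 50. Distance² from centre to line = (19)²/5 = 361/5.
Since d² > r², the line lies outside the circle.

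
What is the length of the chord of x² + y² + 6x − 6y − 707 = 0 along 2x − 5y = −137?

6√29

Substitute y = (137 + 2x)/5:
29x² + 638x − 3016 = 0  ⟹  x² + 22x − 104 = 0
x = 4 or x = −26, giving (4, 29) and (−26, 17).
Chord length = distance between (4, 29) and (−26, 17) = √1044 = 6√29.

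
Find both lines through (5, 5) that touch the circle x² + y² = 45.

x + 2y = 15 and 2x + y = 15

Write the tangent as mx − y + (5 − m·(5)) = 0 and set its distance from the centre to 3√5:
(−5m − (−5))² = 45(m² + 1)
2m² + 5m + 2 = 0, so m = −1/2 or m = −2.
Through (5, 5) these give x + 2y = 15 and 2x + y = 15.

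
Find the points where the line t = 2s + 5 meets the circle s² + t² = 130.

(−7, −9) and (3, 11)

Express t = 2s + 5 and substitute into the circle:
5s² + 20s − 105 = 0  ⟹  s² + 4s − 21 = 0
s = 3 or s = −7, giving (3, 11) and (−7, −9).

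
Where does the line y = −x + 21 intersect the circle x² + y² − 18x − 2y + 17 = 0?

(13, 8) and (16, 5)

Express y = −x + 21 and substitute into the circle:
2x² − 58x + 416 = 0  ⟹  x² − 29x + 208 = 0
x = 16 or x = 13, giving (16, 5) and (13, 8).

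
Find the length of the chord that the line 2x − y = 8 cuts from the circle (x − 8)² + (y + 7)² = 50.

From the line, y = 2x − 8. Substituting:
5x² − 20x + 15 = 0  ⟹  x² − 4x + 3 = 0
x = 3 or x = 1, giving (3, −2) and (1, −6).
Chord length = distance between (3, −2) and (1, −6) = √20 = 2√5.

2√5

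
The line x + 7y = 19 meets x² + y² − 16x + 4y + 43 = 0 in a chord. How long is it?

Express y = (19 − x)/7 and substitute into the circle:
50x² − 850x + 3000 = 0  ⟹  x² − 17x + 60 = 0
x = 12 or x = 5, giving (12, 1) and (5, 2).
Chord length = distance between (12, 1) and (5, 2) = √50 = 5√2.

5√2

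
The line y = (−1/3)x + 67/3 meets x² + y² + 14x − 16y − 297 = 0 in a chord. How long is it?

Centre (−7, 8), r² = 410. Perpendicular distance d from centre to line = |−50| / √10 = 50/√10.
Chord = 2√(r² − d²) = 2·√(160) = 8√10.

8√10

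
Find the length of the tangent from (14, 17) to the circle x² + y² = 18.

√467

With centre O = (0, 0), |OP|² = 485 and r² = 18.
Power of the point: PT² = |PO|² − r² = 467, so PT = √467.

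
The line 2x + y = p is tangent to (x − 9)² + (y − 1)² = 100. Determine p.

p = 19 ± 10√5

Tangency holds when the distance from the centre (9, 1) to the line equals the radius 10:
|2·9 + 1·1 − p| / √5 = 10
|p − (19)| = 10√5.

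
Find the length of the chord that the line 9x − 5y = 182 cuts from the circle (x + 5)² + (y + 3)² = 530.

From the line, y = (−182 + 9x)/5. Substituting:
106x² − 2756x + 15264 = 0  ⟹  x² − 26x + 144 = 0
x = 18 or x = 8, giving (18, −4) and (8, −22).
|(18, −4) − (8, −22)| = √((10)² + (18)²) = 2√106.

2√106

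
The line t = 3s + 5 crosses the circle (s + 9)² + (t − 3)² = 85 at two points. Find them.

(−3, −4) and (0, 5)

Substitute t = 3s + 5:
10s² + 30s = 0  ⟹  s² + 3s = 0
s = 0 or s = −3, giving (0, 5) and (−3, −4).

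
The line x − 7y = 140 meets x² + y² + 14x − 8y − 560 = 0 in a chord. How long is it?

From the line, y = (−140 + x)/7. Substituting:
50x² + 350x = 0  ⟹  x² + 7x = 0
x = 0 or x = −7, giving (0, −20) and (−7, −21).
|(0, −20) − (−7, −21)| = √((7)² + (1)²) = 5√2.

5√2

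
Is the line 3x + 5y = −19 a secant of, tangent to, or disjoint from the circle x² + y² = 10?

Substituting the line into the circle gives 34x² + 114x + 111 = 0.
Δ = 12996 − 15096 = −2100.
No real roots: the line does not meet the circle.

disjoint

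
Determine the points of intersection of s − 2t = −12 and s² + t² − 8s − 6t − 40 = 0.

(−4, 4) and (8, 10)

Substitute t = (12 + s)/2:
5s² − 20s − 160 = 0  ⟹  s² − 4s − 32 = 0
s = 8 or s = −4, giving (8, 10) and (−4, 4).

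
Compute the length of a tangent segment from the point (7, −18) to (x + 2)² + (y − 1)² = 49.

Centre (−2, 1), r² = 49. |PO|² = (9)² + (−19)² = 442.
By the tangent–radius right angle, tangent length = √(|PO|² − r²) = √393.

√393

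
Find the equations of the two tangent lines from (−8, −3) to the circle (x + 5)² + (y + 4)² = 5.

Let a tangent through (−8, −3) have slope m. Its distance from (−5, −4) must equal √5:
(3m − (−1))² = 5(m² + 1)
2m² + 3m − 2 = 0, so m = 1/2 or m = −2.
Through (−8, −3) these give x − 2y = −2 and 2x + y = −19.

x − 2y = −2 and 2x + y = −19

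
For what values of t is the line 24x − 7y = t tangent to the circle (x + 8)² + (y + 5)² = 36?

Tangency holds when the distance from the centre (−8, −5) to the line equals the radius 6:
|24·(−8) − 7·(−5) − t| / √625 = 6
|t − (−157)| = 6·25, so t = −7 or t = −307.

t = −307 or t = −7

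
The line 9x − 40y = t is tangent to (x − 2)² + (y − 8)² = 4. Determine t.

The line touches the circle iff its distance from (2, 8) is 2:
|9·2 − 40·8 − t| / √1681 = 2
|t − (−302)| = 2·41, so t = −220 or t = −384.

t = −384 or t = −220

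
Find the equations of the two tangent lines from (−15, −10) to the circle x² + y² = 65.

Write the tangent as mx − y + (−10 − m·(−15)) = 0 and set its distance from the centre to √65:
(15m − (10))² = 65(m² + 1)
32m² − 60m + 7 = 0, so m = 1/8 or m = 7/4.
Through (−15, −10) these give x − 8y = 65 and 7x − 4y = −65.

x − 8y = 65 and 7x − 4y = −65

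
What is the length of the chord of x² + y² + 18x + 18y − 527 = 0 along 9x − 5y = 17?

Express y = (−17 + 9x)/5 and substitute into the circle:
106x² + 954x − 14416 = 0  ⟹  x² + 9x − 136 = 0
x = 8 or x = −17, giving (8, 11) and (−17, −34).
|(8, 11) − (−17, −34)| = √((25)² + (45)²) = 5√106.

5√106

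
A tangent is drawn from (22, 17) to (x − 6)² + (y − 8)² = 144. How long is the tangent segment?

√193

Centre (6, 8), r² = 144. |PO|² = (16)² + (9)² = 337.
Power of the point: PT² = |PO|² − r² = 193, so PT = √193.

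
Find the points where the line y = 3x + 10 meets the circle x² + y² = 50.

(−5, −5) and (−1, 7)

Substitute y = 3x + 10:
10x² + 60x + 50 = 0  ⟹  x² + 6x + 5 = 0
x = −1 or x = −5, giving (−1, 7) and (−5, −5).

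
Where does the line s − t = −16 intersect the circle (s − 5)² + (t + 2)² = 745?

(−22, −6) and (9, 25)

From the line, t = s + 16. Substituting:
2s² + 26s − 396 = 0  ⟹  s² + 13s − 198 = 0
s = 9 or s = −22, giving (9, 25) and (−22, −6).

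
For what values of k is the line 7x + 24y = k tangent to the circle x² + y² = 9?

Tangency holds when the distance from the centre (0, 0) to the line equals the radius 3:
|7·0 + 24·0 − k| / √625 = 3
|k| = 3·25, so k = 75 or k = −75.

k = −75 or k = 75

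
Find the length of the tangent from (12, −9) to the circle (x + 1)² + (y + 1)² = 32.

√201

The centre is (−1, −1) and r = 4√2. The square of the distance from P to the centre is 169 + 64 = 233.
The tangent meets the radius at right angles, so tangent² = |PO|² − r² = 233 − 32 = 201.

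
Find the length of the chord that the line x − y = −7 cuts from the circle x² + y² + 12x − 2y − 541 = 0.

Express y = x + 7 and substitute into the circle:
2x² + 24x − 506 = 0  ⟹  x² + 12x − 253 = 0
x = 11 or x = −23, giving (11, 18) and (−23, −16).
|(11, 18) − (−23, −16)| = √((34)² + (34)²) = 34√2.

34√2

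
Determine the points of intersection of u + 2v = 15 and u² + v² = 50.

(1, 7) and (5, 5)

Express v = (15 − u)/2 and substitute into the circle:
5u² − 30u + 25 = 0  ⟹  u² − 6u + 5 = 0
u = 5 or u = 1, giving (5, 5) and (1, 7).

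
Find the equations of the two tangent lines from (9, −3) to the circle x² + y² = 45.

2x + y = 15 and x − 2y = 15

Write the tangent as mx − y + (−3 − m·(9)) = 0 and set its distance from the centre to 3√5:
(−9m − (3))² = 45(m² + 1)
2m² + 3m − 2 = 0, so m = −2 or m = 1/2.
Through (9, −3) these give 2x + y = 15 and x − 2y = 15.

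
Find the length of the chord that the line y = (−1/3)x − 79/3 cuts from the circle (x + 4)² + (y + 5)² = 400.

4√10

Centre (−4, −5), r² = 400. Perpendicular distance d from centre to line = |60| / √10 = 60/√10.
Half the chord is √(r² − d²) = √(40), so the full chord is 4√10.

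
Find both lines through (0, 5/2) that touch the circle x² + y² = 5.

x + 2y = 5 and x − 2y = −5

Let a tangent through (0, 5/2) have slope m. Its distance from (0, 0) must equal √5:
[m·(0) − (−5/2)]² = 5(m² + 1)
4m² − 1 = 0, so m = −1/2 or m = 1/2.
Through (0, 5/2) these give x + 2y = 5 and x − 2y = −5.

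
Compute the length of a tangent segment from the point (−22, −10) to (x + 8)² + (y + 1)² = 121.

The centre is (−8, −1) and r = 11. The square of the distance from P to the centre is 196 + 81 = 277.
The tangent meets the radius at right angles, so tangent² = |PO|² − r² = 277 − 121 = 156.

2√39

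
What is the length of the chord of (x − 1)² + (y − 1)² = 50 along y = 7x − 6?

10√2

From the line, y = 7x − 6. Substituting:
50x² − 100x = 0  ⟹  x² − 2x = 0
x = 2 or x = 0, giving (2, 8) and (0, −6).
Chord length = distance between (2, 8) and (0, −6) = √200 = 10√2.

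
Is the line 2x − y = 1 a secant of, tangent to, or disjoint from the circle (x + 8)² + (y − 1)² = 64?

disjoint

Centre (−8, 1), r² = 64. Distance² from centre to line = (−18)²/5 = 324/5.
Since d² > r², the line lies outside the circle.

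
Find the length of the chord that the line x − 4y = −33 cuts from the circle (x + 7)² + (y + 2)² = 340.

8√17

The distance from (−7, −2) to the line is 34/√17, and r² = 340.
Half the chord is √(r² − d²) = √(272), so the full chord is 8√17.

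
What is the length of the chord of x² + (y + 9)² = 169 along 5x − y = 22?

5√26

Express y = 5x − 22 and substitute into the circle:
26x² − 130x = 0  ⟹  x² − 5x = 0
x = 5 or x = 0, giving (5, 3) and (0, −22).
Chord length = distance between (5, 3) and (0, −22) = √650 = 5√26.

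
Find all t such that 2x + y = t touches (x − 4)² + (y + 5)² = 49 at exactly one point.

The line touches the circle iff its distance from (4, −5) is 7:
|2·4 + 1·(−5) − t| / √5 = 7
|t − (3)| = 7√5.

t = 3 ± 7√5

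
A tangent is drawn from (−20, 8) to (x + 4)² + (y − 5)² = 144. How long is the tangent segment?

11

With centre O = (−4, 5), |OP|² = 265 and r² = 144.
By the tangent–radius right angle, tangent length = √(|PO|² − r²) = √121 = 11.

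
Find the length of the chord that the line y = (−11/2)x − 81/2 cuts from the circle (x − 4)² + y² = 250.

The distance from (4, 0) to the line is 125/√125, and r² = 250.
Half the chord is √(r² − d²) = √(125), so the full chord is 10√5.

10√5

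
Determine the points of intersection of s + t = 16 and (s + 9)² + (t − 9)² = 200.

From the line, t = −s + 16. Substituting:
2s² + 4s − 70 = 0  ⟹  s² + 2s − 35 = 0
s = 5 or s = −7, giving (5, 11) and (−7, 23).

(−7, 23) and (5, 11)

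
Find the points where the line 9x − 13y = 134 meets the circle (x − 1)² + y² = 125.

Express y = (−134 + 9x)/13 and substitute into the circle:
250x² − 2750x − 3000 = 0  ⟹  x² − 11x − 12 = 0
x = 12 or x = −1, giving (12, −2) and (−1, −11).

(−1, −11) and (12, −2)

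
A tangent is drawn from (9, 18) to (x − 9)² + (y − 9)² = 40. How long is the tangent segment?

√41

The centre is (9, 9) and r = 2√10. The square of the distance from P to the centre is 0 + 81 = 81.
By the tangent–radius right angle, tangent length = √(|PO|² − r²) = √41.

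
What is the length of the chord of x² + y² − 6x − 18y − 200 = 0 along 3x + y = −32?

The distance from (3, 9) to the line is 50/√10, and r² = 290.
Chord = 2√(r² − d²) = 2·√(40) = 4√10.

4√10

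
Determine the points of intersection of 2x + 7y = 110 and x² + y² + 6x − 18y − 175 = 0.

(−15, 20) and (13, 12)

From the line, y = (110 − 2x)/7. Substituting:
53x² + 106x − 10335 = 0  ⟹  x² + 2x − 195 = 0
x = 13 or x = −15, giving (13, 12) and (−15, 20).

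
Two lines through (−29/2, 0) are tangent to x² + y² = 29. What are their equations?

A line y − (0) = m(x − (−29/2)) is tangent when its distance from (0, 0) is √29:
(29/2m − (0))² = 29(m² + 1)
25m² − 4 = 0, so m = 2/5 or m = −2/5.
With m = 2/5: 2x − 5y = −29. With m = −2/5: 2x + 5y = −29.

2x − 5y = −29 and 2x + 5y = −29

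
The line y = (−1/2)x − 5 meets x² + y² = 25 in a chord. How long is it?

Centre (0, 0), r² = 25. Perpendicular distance d from centre to line = |10| / √5 = 10/√5.
Half the chord is √(r² − d²) = √(5), so the full chord is 2√5.

2√5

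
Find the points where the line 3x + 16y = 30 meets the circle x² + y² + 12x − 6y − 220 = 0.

(−22, 6) and (10, 0)

From the line, y = (30 − 3x)/16. Substituting:
265x² + 3180x − 58300 = 0  ⟹  x² + 12x − 220 = 0
x = 10 or x = −22, giving (10, 0) and (−22, 6).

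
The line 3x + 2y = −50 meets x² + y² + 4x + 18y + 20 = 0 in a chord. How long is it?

2√13

From the line, y = (−50 − 3x)/2. Substituting:
13x² + 208x + 780 = 0  ⟹  x² + 16x + 60 = 0
x = −6 or x = −10, giving (−6, −16) and (−10, −10).
|(−6, −16) − (−10, −10)| = √((4)² + (−6)²) = 2√13.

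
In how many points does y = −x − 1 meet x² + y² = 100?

Substituting the line into the circle gives 2x² + 2x − 99 = 0.
Δ = 4 − (−792) = 796.
Two real roots: the line is a secant.

2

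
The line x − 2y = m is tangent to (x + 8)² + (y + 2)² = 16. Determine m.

Tangency holds when the distance from the centre (−8, −2) to the line equals the radius 4:
|1·(−8) − 2·(−2) − m| / √5 = 4
|m − (−4)| = 4√5.

m = −4 ± 4√5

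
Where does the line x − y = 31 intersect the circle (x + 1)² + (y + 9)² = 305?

(6, −25) and (15, −16)

Express y = x − 31 and substitute into the circle:
2x² − 42x + 180 = 0  ⟹  x² − 21x + 90 = 0
x = 15 or x = 6, giving (15, −16) and (6, −25).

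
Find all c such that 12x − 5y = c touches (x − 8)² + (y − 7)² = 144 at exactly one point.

Tangency holds when the distance from the centre (8, 7) to the line equals the radius 12:
|12·8 − 5·7 − c| / √169 = 12
|c − (61)| = 12·13, so c = 217 or c = −95.

c = −95 or c = 217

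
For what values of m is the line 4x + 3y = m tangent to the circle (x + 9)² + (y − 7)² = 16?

m = −35 or m = 5

The line touches the circle iff its distance from (−9, 7) is 4:
|4·(−9) + 3·7 − m| / √25 = 4
|m − (−15)| = 4·5, so m = 5 or m = −35.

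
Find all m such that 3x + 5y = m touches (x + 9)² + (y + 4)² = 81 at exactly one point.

For a tangent, require d(centre, line) = r = 9.
|3·(−9) + 5·(−4) − m| / √34 = 9
|m − (−47)| = 9√34.

m = −47 ± 9√34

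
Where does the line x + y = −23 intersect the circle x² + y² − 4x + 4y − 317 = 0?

(−15, −8) and (−4, −19)

Substitute y = −x − 23:
2x² + 38x + 120 = 0  ⟹  x² + 19x + 60 = 0
x = −4 or x = −15, giving (−4, −19) and (−15, −8).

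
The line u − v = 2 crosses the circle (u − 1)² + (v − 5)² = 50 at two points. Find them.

From the line, v = u − 2. Substituting:
2u² − 16u = 0  ⟹  u² − 8u = 0
u = 8 or u = 0, giving (8, 6) and (0, −2).

(0, −2) and (8, 6)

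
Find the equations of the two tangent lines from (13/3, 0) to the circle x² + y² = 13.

A line y − (0) = m(x − (13/3)) is tangent when its distance from (0, 0) is √13:
[m·(−13/3) − (0)]² = 13(m² + 1)
4m² − 9 = 0, so m = −3/2 or m = 3/2.
With m = −3/2: 3x + 2y = 13. With m = 3/2: 3x − 2y = 13.

3x + 2y = 13 and 3x − 2y = 13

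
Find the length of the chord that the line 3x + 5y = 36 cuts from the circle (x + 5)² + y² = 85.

The distance from (−5, 0) to the line is 51/√34, and r² = 85.
Chord = 2√(r² − d²) = 2·√(17/2) = √34.

√34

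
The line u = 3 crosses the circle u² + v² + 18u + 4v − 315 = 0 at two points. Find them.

The line gives u = 3. Substituting into the circle:
v² + 4v − 252 = 0
v = 14 or v = −18, giving (3, 14) and (3, −18).

(3, −18) and (3, 14)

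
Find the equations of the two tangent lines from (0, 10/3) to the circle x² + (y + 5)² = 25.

4x − 3y = −10 and 4x + 3y = 10

A line y − (10/3) = m(x − (0)) is tangent when its distance from (0, −5) is 5:
[m·(0) − (−25/3)]² = 25(m² + 1)
9m² − 16 = 0, so m = 4/3 or m = −4/3.
Through (0, 10/3) these give 4x − 3y = −10 and 4x + 3y = 10.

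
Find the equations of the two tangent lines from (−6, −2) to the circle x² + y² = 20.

A line y − (−2) = m(x − (−6)) is tangent when its distance from (0, 0) is 2√5:
(6m − (2))² = 20(m² + 1)
2m² − 3m − 2 = 0, so m = −1/2 or m = 2.
Through (−6, −2) these give x + 2y = −10 and 2x − y = −10.

x + 2y = −10 and 2x − y = −10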